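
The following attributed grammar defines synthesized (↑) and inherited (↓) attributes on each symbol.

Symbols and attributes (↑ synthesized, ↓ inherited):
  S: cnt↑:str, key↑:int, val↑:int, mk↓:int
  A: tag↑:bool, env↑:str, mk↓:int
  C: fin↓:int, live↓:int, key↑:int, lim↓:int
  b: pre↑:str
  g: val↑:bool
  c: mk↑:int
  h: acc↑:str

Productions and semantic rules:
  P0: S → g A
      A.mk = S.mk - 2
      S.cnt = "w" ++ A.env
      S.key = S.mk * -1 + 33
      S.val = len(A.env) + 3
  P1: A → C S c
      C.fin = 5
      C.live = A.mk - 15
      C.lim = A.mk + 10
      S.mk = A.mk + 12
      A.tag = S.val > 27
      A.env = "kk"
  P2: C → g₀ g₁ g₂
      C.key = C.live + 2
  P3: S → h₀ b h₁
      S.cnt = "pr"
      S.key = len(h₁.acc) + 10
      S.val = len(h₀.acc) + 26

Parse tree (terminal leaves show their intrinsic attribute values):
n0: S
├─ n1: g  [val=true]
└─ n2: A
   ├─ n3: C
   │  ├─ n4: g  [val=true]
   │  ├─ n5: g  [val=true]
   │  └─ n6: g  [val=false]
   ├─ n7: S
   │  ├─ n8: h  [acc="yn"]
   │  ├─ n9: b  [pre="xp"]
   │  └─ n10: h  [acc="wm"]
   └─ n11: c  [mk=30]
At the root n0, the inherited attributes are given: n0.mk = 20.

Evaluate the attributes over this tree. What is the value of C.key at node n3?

5

1. n0.mk = 20  [given at root]
2. n1.val = true  [terminal]
3. n2.mk = 18  [S.mk - 2]
4. n3.fin = 5  [5]
5. n3.live = 3  [A.mk - 15]
6. n3.lim = 28  [A.mk + 10]
7. n4.val = true  [terminal]
8. n5.val = true  [terminal]
9. n6.val = false  [terminal]
10. n3.key = 5  [C.live + 2]
11. n7.mk = 30  [A.mk + 12]
12. n8.acc = "yn"  [terminal]
13. n9.pre = "xp"  [terminal]
14. n10.acc = "wm"  [terminal]
15. n7.cnt = "pr"  ["pr"]
16. n7.key = 12  [len(h₁.acc) + 10]
17. n7.val = 28  [len(h₀.acc) + 26]
18. n11.mk = 30  [terminal]
19. n2.tag = true  [S.val > 27]
20. n2.env = "kk"  ["kk"]
21. n0.cnt = "wkk"  ["w" ++ A.env]
22. n0.key = 13  [S.mk * -1 + 33]
23. n0.val = 5  [len(A.env) + 3]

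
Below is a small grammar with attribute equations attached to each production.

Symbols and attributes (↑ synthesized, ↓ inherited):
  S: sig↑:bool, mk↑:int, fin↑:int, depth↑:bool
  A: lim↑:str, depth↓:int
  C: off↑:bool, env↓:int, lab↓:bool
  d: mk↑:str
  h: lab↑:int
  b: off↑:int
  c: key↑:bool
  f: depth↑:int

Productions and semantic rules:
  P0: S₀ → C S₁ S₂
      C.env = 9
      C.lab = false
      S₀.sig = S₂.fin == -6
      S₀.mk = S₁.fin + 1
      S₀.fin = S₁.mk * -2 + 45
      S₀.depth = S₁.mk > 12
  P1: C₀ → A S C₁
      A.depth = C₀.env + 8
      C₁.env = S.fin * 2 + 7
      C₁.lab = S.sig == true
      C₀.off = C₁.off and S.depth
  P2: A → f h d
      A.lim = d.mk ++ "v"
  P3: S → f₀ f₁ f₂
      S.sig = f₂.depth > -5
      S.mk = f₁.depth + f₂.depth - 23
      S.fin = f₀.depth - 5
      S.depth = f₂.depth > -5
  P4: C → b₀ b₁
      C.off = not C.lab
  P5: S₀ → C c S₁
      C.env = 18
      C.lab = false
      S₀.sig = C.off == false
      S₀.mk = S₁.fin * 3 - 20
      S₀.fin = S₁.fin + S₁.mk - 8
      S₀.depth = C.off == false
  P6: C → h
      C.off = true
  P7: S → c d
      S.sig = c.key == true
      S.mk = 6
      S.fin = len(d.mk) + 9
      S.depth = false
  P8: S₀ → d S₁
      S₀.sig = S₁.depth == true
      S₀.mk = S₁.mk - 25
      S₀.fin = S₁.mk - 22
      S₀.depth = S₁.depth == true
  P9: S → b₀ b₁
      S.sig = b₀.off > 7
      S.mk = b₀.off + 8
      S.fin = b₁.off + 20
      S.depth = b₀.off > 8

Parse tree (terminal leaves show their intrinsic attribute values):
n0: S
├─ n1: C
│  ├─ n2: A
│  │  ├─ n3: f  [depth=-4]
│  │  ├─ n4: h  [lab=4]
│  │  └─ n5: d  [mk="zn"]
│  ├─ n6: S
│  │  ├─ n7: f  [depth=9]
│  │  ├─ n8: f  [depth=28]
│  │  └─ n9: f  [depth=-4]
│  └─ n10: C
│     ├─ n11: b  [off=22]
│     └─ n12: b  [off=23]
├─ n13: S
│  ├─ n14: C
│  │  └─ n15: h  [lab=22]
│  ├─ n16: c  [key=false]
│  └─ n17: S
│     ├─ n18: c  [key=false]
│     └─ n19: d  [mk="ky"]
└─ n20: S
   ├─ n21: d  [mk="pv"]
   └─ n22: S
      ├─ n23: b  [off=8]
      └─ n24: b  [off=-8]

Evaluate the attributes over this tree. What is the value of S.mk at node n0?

10

1. n1.env = 9  [9]
2. n1.lab = false  [false]
3. n2.depth = 17  [C₀.env + 8]
4. n3.depth = -4  [terminal]
5. n4.lab = 4  [terminal]
6. n5.mk = "zn"  [terminal]
7. n2.lim = "znv"  [d.mk ++ "v"]
8. n7.depth = 9  [terminal]
9. n8.depth = 28  [terminal]
10. n9.depth = -4  [terminal]
11. n6.sig = true  [f₂.depth > -5]
12. n6.mk = 1  [f₁.depth + f₂.depth - 23]
13. n6.fin = 4  [f₀.depth - 5]
14. n6.depth = true  [f₂.depth > -5]
15. n10.env = 15  [S.fin * 2 + 7]
16. n10.lab = true  [S.sig == true]
17. n11.off = 22  [terminal]
18. n12.off = 23  [terminal]
19. n10.off = false  [not C.lab]
20. n1.off = false  [C₁.off and S.depth]
21. n14.env = 18  [18]
22. n14.lab = false  [false]
23. n15.lab = 22  [terminal]
24. n14.off = true  [true]
25. n16.key = false  [terminal]
26. n18.key = false  [terminal]
27. n19.mk = "ky"  [terminal]
28. n17.sig = false  [c.key == true]
29. n17.mk = 6  [6]
30. n17.fin = 11  [len(d.mk) + 9]
31. n17.depth = false  [false]
32. n13.sig = false  [C.off == false]
33. n13.mk = 13  [S₁.fin * 3 - 20]
34. n13.fin = 9  [S₁.fin + S₁.mk - 8]
35. n13.depth = false  [C.off == false]
36. n21.mk = "pv"  [terminal]
37. n23.off = 8  [terminal]
38. n24.off = -8  [terminal]
39. n22.sig = true  [b₀.off > 7]
40. n22.mk = 16  [b₀.off + 8]
41. n22.fin = 12  [b₁.off + 20]
42. n22.depth = false  [b₀.off > 8]
43. n20.sig = false  [S₁.depth == true]
44. n20.mk = -9  [S₁.mk - 25]
45. n20.fin = -6  [S₁.mk - 22]
46. n20.depth = false  [S₁.depth == true]
47. n0.sig = true  [S₂.fin == -6]
48. n0.mk = 10  [S₁.fin + 1]
49. n0.fin = 19  [S₁.mk * -2 + 45]
50. n0.depth = true  [S₁.mk > 12]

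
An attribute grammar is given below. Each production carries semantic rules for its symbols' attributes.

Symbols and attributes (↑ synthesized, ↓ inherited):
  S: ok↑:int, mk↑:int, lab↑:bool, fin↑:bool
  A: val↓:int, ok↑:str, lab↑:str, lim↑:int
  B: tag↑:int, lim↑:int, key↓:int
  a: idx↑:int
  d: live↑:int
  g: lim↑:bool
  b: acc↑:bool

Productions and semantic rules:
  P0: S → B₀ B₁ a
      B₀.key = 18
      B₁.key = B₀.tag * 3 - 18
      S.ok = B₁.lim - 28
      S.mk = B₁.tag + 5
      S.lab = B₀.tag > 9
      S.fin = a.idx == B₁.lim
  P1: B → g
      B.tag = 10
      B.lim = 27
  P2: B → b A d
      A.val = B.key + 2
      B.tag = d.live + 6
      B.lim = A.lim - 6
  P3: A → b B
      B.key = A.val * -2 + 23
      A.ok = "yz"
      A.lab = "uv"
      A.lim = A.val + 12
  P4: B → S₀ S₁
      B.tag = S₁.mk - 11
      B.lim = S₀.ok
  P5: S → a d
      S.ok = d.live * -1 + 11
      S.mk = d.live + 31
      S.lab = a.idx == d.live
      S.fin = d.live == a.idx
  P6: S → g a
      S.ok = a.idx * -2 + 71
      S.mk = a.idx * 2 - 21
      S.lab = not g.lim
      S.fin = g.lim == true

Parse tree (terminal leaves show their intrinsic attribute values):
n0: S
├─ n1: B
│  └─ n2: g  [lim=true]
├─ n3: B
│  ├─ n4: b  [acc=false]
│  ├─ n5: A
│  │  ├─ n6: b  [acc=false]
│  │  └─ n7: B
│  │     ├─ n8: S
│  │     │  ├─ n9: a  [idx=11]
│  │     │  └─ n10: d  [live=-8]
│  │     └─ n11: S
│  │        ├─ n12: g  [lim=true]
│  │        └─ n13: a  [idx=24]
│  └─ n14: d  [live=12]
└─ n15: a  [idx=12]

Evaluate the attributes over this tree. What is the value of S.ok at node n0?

-8

1. n1.key = 18  [18]
2. n2.lim = true  [terminal]
3. n1.tag = 10  [10]
4. n1.lim = 27  [27]
5. n3.key = 12  [B₀.tag * 3 - 18]
6. n4.acc = false  [terminal]
7. n5.val = 14  [B.key + 2]
8. n6.acc = false  [terminal]
9. n7.key = -5  [A.val * -2 + 23]
10. n9.idx = 11  [terminal]
11. n10.live = -8  [terminal]
12. n8.ok = 19  [d.live * -1 + 11]
13. n8.mk = 23  [d.live + 31]
14. n8.lab = false  [a.idx == d.live]
15. n8.fin = false  [d.live == a.idx]
16. n12.lim = true  [terminal]
17. n13.idx = 24  [terminal]
18. n11.ok = 23  [a.idx * -2 + 71]
19. n11.mk = 27  [a.idx * 2 - 21]
20. n11.lab = false  [not g.lim]
21. n11.fin = true  [g.lim == true]
22. n7.tag = 16  [S₁.mk - 11]
23. n7.lim = 19  [S₀.ok]
24. n5.ok = "yz"  ["yz"]
25. n5.lab = "uv"  ["uv"]
26. n5.lim = 26  [A.val + 12]
27. n14.live = 12  [terminal]
28. n3.tag = 18  [d.live + 6]
29. n3.lim = 20  [A.lim - 6]
30. n15.idx = 12  [terminal]
31. n0.ok = -8  [B₁.lim - 28]
32. n0.mk = 23  [B₁.tag + 5]
33. n0.lab = true  [B₀.tag > 9]
34. n0.fin = false  [a.idx == B₁.lim]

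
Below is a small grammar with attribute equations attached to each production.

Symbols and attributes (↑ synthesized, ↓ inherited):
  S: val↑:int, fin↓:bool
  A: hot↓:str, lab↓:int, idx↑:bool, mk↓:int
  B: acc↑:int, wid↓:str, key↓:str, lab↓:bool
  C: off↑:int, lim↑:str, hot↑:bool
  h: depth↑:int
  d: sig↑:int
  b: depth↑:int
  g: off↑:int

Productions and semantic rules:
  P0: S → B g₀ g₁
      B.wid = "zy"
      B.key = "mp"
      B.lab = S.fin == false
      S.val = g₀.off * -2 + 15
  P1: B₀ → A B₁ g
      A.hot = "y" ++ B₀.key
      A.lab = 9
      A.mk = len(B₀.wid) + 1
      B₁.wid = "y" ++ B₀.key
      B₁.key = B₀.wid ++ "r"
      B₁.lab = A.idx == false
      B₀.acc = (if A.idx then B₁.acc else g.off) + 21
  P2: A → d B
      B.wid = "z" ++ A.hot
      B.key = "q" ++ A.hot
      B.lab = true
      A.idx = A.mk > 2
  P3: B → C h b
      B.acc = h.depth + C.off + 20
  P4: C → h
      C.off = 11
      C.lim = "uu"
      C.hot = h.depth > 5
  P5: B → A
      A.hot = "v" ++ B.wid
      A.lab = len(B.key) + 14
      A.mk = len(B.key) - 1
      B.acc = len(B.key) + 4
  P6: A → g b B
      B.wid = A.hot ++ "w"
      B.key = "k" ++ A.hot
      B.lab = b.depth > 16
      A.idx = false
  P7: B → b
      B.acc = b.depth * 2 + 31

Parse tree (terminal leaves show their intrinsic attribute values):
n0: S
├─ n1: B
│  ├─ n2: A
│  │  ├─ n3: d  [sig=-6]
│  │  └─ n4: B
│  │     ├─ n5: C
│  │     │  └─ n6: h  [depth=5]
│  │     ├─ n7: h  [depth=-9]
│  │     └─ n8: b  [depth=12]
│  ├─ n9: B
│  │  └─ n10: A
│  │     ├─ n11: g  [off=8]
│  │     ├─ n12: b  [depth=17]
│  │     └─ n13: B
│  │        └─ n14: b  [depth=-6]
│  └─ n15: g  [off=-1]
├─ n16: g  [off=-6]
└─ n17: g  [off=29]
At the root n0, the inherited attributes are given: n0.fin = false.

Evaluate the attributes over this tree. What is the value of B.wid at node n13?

1. n0.fin = false  [given at root]
2. n1.wid = "zy"  ["zy"]
3. n1.key = "mp"  ["mp"]
4. n1.lab = true  [S.fin == false]
5. n2.hot = "ymp"  ["y" ++ B₀.key]
6. n2.lab = 9  [9]
7. n2.mk = 3  [len(B₀.wid) + 1]
8. n3.sig = -6  [terminal]
9. n4.wid = "zymp"  ["z" ++ A.hot]
10. n4.key = "qymp"  ["q" ++ A.hot]
11. n4.lab = true  [true]
12. n6.depth = 5  [terminal]
13. n5.off = 11  [11]
14. n5.lim = "uu"  ["uu"]
15. n5.hot = false  [h.depth > 5]
16. n7.depth = -9  [terminal]
17. n8.depth = 12  [terminal]
18. n4.acc = 22  [h.depth + C.off + 20]
19. n2.idx = true  [A.mk > 2]
20. n9.wid = "ymp"  ["y" ++ B₀.key]
21. n9.key = "zyr"  [B₀.wid ++ "r"]
22. n9.lab = false  [A.idx == false]
23. n10.hot = "vymp"  ["v" ++ B.wid]
24. n10.lab = 17  [len(B.key) + 14]
25. n10.mk = 2  [len(B.key) - 1]
26. n11.off = 8  [terminal]
27. n12.depth = 17  [terminal]
28. n13.wid = "vympw"  [A.hot ++ "w"]
29. n13.key = "kvymp"  ["k" ++ A.hot]
30. n13.lab = true  [b.depth > 16]
31. n14.depth = -6  [terminal]
32. n13.acc = 19  [b.depth * 2 + 31]
33. n10.idx = false  [false]
34. n9.acc = 7  [len(B.key) + 4]
35. n15.off = -1  [terminal]
36. n1.acc = 28  [(if A.idx then B₁.acc else g.off) + 21]
37. n16.off = -6  [terminal]
38. n17.off = 29  [terminal]
39. n0.val = 27  [g₀.off * -2 + 15]

"vympw"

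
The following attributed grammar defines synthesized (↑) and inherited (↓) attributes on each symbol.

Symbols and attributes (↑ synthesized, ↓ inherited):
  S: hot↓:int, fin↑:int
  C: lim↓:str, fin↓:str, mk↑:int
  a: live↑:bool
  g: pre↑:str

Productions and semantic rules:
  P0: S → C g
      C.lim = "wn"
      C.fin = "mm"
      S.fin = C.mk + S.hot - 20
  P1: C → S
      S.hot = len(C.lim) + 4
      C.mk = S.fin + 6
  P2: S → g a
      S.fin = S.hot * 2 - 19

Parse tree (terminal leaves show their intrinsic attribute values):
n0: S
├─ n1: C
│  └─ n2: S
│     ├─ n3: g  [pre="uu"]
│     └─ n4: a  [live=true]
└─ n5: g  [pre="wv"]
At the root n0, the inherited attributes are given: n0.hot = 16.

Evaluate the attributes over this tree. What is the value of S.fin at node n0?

-5

1. n0.hot = 16  [given at root]
2. n1.lim = "wn"  ["wn"]
3. n1.fin = "mm"  ["mm"]
4. n2.hot = 6  [len(C.lim) + 4]
5. n3.pre = "uu"  [terminal]
6. n4.live = true  [terminal]
7. n2.fin = -7  [S.hot * 2 - 19]
8. n1.mk = -1  [S.fin + 6]
9. n5.pre = "wv"  [terminal]
10. n0.fin = -5  [C.mk + S.hot - 20]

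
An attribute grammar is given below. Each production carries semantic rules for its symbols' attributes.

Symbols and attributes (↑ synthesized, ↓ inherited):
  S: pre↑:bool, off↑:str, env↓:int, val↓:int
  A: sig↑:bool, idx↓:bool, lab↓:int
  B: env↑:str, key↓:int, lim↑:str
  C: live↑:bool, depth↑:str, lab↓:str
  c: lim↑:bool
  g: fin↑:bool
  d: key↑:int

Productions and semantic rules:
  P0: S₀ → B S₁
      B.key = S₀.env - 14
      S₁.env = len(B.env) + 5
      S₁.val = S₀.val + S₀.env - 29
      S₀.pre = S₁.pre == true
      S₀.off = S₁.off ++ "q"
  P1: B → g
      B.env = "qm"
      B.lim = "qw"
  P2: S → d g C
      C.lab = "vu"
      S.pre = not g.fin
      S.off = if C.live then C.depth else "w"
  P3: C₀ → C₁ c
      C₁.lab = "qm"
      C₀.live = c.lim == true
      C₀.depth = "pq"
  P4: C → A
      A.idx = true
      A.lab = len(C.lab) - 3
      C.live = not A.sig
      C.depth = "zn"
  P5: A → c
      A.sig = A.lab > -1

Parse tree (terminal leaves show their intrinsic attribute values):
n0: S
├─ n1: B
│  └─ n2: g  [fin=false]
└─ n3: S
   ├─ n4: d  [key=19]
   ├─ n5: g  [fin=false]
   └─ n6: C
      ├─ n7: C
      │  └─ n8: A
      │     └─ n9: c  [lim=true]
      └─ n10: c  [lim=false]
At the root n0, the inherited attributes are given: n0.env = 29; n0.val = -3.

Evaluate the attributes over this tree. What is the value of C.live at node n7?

1. n0.env = 29  [given at root]
2. n0.val = -3  [given at root]
3. n1.key = 15  [S₀.env - 14]
4. n2.fin = false  [terminal]
5. n1.env = "qm"  ["qm"]
6. n1.lim = "qw"  ["qw"]
7. n3.env = 7  [len(B.env) + 5]
8. n3.val = -3  [S₀.val + S₀.env - 29]
9. n4.key = 19  [terminal]
10. n5.fin = false  [terminal]
11. n6.lab = "vu"  ["vu"]
12. n7.lab = "qm"  ["qm"]
13. n8.idx = true  [true]
14. n8.lab = -1  [len(C.lab) - 3]
15. n9.lim = true  [terminal]
16. n8.sig = false  [A.lab > -1]
17. n7.live = true  [not A.sig]
18. n7.depth = "zn"  ["zn"]
19. n10.lim = false  [terminal]
20. n6.live = false  [c.lim == true]
21. n6.depth = "pq"  ["pq"]
22. n3.pre = true  [not g.fin]
23. n3.off = "w"  [if C.live then C.depth else "w"]
24. n0.pre = true  [S₁.pre == true]
25. n0.off = "wq"  [S₁.off ++ "q"]

true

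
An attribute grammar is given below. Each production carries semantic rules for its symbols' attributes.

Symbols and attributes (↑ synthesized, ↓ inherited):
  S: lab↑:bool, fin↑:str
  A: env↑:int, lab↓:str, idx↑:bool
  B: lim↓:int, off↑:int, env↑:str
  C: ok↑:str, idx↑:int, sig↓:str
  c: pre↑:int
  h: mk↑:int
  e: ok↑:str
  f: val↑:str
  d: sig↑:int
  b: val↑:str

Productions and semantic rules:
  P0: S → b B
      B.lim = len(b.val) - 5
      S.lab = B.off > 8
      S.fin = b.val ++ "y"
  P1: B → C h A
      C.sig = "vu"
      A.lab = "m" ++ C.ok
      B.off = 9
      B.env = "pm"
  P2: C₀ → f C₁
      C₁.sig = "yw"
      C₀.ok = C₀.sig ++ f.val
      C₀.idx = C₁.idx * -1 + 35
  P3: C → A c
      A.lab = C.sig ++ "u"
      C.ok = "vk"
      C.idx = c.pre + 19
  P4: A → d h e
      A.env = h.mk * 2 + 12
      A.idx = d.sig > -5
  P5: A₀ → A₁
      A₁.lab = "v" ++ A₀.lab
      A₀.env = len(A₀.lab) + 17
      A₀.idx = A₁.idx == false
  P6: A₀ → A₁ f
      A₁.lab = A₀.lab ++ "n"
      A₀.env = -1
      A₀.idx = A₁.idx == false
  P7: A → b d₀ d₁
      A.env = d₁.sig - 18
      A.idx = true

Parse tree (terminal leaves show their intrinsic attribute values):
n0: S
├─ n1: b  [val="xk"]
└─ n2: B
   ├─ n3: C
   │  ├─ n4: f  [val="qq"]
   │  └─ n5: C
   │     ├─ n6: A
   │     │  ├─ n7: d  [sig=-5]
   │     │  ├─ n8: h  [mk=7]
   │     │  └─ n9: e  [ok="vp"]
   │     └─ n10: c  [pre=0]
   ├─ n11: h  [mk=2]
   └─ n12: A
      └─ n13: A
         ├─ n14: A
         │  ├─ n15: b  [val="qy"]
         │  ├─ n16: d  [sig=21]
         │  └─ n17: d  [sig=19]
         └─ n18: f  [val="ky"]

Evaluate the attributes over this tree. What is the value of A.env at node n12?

22

1. n1.val = "xk"  [terminal]
2. n2.lim = -3  [len(b.val) - 5]
3. n3.sig = "vu"  ["vu"]
4. n4.val = "qq"  [terminal]
5. n5.sig = "yw"  ["yw"]
6. n6.lab = "ywu"  [C.sig ++ "u"]
7. n7.sig = -5  [terminal]
8. n8.mk = 7  [terminal]
9. n9.ok = "vp"  [terminal]
10. n6.env = 26  [h.mk * 2 + 12]
11. n6.idx = false  [d.sig > -5]
12. n10.pre = 0  [terminal]
13. n5.ok = "vk"  ["vk"]
14. n5.idx = 19  [c.pre + 19]
15. n3.ok = "vuqq"  [C₀.sig ++ f.val]
16. n3.idx = 16  [C₁.idx * -1 + 35]
17. n11.mk = 2  [terminal]
18. n12.lab = "mvuqq"  ["m" ++ C.ok]
19. n13.lab = "vmvuqq"  ["v" ++ A₀.lab]
20. n14.lab = "vmvuqqn"  [A₀.lab ++ "n"]
21. n15.val = "qy"  [terminal]
22. n16.sig = 21  [terminal]
23. n17.sig = 19  [terminal]
24. n14.env = 1  [d₁.sig - 18]
25. n14.idx = true  [true]
26. n18.val = "ky"  [terminal]
27. n13.env = -1  [-1]
28. n13.idx = false  [A₁.idx == false]
29. n12.env = 22  [len(A₀.lab) + 17]
30. n12.idx = true  [A₁.idx == false]
31. n2.off = 9  [9]
32. n2.env = "pm"  ["pm"]
33. n0.lab = true  [B.off > 8]
34. n0.fin = "xky"  [b.val ++ "y"]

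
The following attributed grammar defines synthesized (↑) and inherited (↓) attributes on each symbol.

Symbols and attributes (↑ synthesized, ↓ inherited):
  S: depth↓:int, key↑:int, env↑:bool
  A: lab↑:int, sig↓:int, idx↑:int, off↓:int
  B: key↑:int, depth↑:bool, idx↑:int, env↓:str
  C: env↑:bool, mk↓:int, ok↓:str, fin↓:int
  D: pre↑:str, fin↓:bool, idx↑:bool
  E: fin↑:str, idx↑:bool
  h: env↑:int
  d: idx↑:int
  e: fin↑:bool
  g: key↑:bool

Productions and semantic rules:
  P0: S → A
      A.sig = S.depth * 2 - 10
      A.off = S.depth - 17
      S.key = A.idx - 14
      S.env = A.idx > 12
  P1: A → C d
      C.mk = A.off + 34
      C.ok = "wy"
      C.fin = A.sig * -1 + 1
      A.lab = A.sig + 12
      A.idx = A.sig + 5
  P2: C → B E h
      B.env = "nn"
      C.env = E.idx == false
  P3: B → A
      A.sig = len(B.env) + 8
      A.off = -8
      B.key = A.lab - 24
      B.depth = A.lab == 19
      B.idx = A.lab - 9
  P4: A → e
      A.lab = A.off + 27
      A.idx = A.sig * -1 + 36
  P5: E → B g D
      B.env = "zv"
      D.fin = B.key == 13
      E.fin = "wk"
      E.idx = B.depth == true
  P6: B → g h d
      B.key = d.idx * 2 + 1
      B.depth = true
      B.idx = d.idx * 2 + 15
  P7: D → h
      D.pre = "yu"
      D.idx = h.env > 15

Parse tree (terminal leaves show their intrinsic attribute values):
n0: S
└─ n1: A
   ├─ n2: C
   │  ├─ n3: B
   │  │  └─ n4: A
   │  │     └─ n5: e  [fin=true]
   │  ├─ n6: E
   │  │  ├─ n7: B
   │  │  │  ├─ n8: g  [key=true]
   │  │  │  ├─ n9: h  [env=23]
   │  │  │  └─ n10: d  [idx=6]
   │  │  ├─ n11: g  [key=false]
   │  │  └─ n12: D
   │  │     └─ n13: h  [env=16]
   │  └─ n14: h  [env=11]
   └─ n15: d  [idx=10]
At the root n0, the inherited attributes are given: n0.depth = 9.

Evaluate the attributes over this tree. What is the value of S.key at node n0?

1. n0.depth = 9  [given at root]
2. n1.sig = 8  [S.depth * 2 - 10]
3. n1.off = -8  [S.depth - 17]
4. n2.mk = 26  [A.off + 34]
5. n2.ok = "wy"  ["wy"]
6. n2.fin = -7  [A.sig * -1 + 1]
7. n3.env = "nn"  ["nn"]
8. n4.sig = 10  [len(B.env) + 8]
9. n4.off = -8  [-8]
10. n5.fin = true  [terminal]
11. n4.lab = 19  [A.off + 27]
12. n4.idx = 26  [A.sig * -1 + 36]
13. n3.key = -5  [A.lab - 24]
14. n3.depth = true  [A.lab == 19]
15. n3.idx = 10  [A.lab - 9]
16. n7.env = "zv"  ["zv"]
17. n8.key = true  [terminal]
18. n9.env = 23  [terminal]
19. n10.idx = 6  [terminal]
20. n7.key = 13  [d.idx * 2 + 1]
21. n7.depth = true  [true]
22. n7.idx = 27  [d.idx * 2 + 15]
23. n11.key = false  [terminal]
24. n12.fin = true  [B.key == 13]
25. n13.env = 16  [terminal]
26. n12.pre = "yu"  ["yu"]
27. n12.idx = true  [h.env > 15]
28. n6.fin = "wk"  ["wk"]
29. n6.idx = true  [B.depth == true]
30. n14.env = 11  [terminal]
31. n2.env = false  [E.idx == false]
32. n15.idx = 10  [terminal]
33. n1.lab = 20  [A.sig + 12]
34. n1.idx = 13  [A.sig + 5]
35. n0.key = -1  [A.idx - 14]
36. n0.env = true  [A.idx > 12]

-1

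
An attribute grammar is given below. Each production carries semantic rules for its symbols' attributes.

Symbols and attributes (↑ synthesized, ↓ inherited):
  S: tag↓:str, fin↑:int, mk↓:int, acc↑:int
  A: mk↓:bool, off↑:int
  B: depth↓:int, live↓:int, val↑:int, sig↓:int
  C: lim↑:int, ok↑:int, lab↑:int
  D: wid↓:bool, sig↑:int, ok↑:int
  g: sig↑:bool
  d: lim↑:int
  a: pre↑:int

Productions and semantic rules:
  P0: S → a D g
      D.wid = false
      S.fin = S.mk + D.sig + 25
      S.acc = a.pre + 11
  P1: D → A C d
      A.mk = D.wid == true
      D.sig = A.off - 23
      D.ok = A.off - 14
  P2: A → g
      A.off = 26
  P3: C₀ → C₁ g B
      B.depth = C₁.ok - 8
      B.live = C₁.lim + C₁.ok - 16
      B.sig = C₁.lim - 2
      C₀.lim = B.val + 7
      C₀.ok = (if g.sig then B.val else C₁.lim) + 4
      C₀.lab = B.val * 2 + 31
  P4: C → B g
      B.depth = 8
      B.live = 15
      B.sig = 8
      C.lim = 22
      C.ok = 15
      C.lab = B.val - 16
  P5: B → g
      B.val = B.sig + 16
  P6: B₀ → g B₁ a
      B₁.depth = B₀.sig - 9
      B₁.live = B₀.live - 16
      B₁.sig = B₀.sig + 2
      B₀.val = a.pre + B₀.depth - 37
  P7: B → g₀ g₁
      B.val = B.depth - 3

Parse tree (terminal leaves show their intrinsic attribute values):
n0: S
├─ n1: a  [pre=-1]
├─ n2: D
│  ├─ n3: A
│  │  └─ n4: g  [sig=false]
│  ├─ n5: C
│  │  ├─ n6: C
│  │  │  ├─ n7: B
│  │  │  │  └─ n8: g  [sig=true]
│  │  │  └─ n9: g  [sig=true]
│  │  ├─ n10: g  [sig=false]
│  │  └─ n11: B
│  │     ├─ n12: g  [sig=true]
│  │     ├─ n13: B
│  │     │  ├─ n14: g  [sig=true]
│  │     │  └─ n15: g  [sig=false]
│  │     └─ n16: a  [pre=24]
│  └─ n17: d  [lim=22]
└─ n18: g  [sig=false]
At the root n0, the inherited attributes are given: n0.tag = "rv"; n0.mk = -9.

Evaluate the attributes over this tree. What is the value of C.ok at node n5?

1. n0.tag = "rv"  [given at root]
2. n0.mk = -9  [given at root]
3. n1.pre = -1  [terminal]
4. n2.wid = false  [false]
5. n3.mk = false  [D.wid == true]
6. n4.sig = false  [terminal]
7. n3.off = 26  [26]
8. n7.depth = 8  [8]
9. n7.live = 15  [15]
10. n7.sig = 8  [8]
11. n8.sig = true  [terminal]
12. n7.val = 24  [B.sig + 16]
13. n9.sig = true  [terminal]
14. n6.lim = 22  [22]
15. n6.ok = 15  [15]
16. n6.lab = 8  [B.val - 16]
17. n10.sig = false  [terminal]
18. n11.depth = 7  [C₁.ok - 8]
19. n11.live = 21  [C₁.lim + C₁.ok - 16]
20. n11.sig = 20  [C₁.lim - 2]
21. n12.sig = true  [terminal]
22. n13.depth = 11  [B₀.sig - 9]
23. n13.live = 5  [B₀.live - 16]
24. n13.sig = 22  [B₀.sig + 2]
25. n14.sig = true  [terminal]
26. n15.sig = false  [terminal]
27. n13.val = 8  [B.depth - 3]
28. n16.pre = 24  [terminal]
29. n11.val = -6  [a.pre + B₀.depth - 37]
30. n5.lim = 1  [B.val + 7]
31. n5.ok = 26  [(if g.sig then B.val else C₁.lim) + 4]
32. n5.lab = 19  [B.val * 2 + 31]
33. n17.lim = 22  [terminal]
34. n2.sig = 3  [A.off - 23]
35. n2.ok = 12  [A.off - 14]
36. n18.sig = false  [terminal]
37. n0.fin = 19  [S.mk + D.sig + 25]
38. n0.acc = 10  [a.pre + 11]

26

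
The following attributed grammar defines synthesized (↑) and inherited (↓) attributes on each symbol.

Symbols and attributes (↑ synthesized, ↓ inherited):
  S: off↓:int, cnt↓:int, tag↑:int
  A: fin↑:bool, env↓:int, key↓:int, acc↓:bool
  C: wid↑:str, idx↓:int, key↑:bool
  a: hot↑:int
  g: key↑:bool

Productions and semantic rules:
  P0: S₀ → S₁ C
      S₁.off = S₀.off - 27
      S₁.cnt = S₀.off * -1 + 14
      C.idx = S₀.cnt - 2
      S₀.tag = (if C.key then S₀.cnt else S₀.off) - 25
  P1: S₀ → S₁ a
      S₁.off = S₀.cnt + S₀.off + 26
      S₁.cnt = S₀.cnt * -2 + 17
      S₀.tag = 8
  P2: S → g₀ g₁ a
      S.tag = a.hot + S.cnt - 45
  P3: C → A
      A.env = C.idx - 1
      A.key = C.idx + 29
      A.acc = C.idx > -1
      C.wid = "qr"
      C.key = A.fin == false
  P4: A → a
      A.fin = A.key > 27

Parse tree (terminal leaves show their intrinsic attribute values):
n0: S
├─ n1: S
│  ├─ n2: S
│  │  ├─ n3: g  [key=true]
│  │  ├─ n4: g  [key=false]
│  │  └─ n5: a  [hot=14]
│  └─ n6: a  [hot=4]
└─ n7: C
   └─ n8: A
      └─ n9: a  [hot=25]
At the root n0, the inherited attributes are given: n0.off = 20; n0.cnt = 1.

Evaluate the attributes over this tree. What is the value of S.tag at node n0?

-5

1. n0.off = 20  [given at root]
2. n0.cnt = 1  [given at root]
3. n1.off = -7  [S₀.off - 27]
4. n1.cnt = -6  [S₀.off * -1 + 14]
5. n2.off = 13  [S₀.cnt + S₀.off + 26]
6. n2.cnt = 29  [S₀.cnt * -2 + 17]
7. n3.key = true  [terminal]
8. n4.key = false  [terminal]
9. n5.hot = 14  [terminal]
10. n2.tag = -2  [a.hot + S.cnt - 45]
11. n6.hot = 4  [terminal]
12. n1.tag = 8  [8]
13. n7.idx = -1  [S₀.cnt - 2]
14. n8.env = -2  [C.idx - 1]
15. n8.key = 28  [C.idx + 29]
16. n8.acc = false  [C.idx > -1]
17. n9.hot = 25  [terminal]
18. n8.fin = true  [A.key > 27]
19. n7.wid = "qr"  ["qr"]
20. n7.key = false  [A.fin == false]
21. n0.tag = -5  [(if C.key then S₀.cnt else S₀.off) - 25]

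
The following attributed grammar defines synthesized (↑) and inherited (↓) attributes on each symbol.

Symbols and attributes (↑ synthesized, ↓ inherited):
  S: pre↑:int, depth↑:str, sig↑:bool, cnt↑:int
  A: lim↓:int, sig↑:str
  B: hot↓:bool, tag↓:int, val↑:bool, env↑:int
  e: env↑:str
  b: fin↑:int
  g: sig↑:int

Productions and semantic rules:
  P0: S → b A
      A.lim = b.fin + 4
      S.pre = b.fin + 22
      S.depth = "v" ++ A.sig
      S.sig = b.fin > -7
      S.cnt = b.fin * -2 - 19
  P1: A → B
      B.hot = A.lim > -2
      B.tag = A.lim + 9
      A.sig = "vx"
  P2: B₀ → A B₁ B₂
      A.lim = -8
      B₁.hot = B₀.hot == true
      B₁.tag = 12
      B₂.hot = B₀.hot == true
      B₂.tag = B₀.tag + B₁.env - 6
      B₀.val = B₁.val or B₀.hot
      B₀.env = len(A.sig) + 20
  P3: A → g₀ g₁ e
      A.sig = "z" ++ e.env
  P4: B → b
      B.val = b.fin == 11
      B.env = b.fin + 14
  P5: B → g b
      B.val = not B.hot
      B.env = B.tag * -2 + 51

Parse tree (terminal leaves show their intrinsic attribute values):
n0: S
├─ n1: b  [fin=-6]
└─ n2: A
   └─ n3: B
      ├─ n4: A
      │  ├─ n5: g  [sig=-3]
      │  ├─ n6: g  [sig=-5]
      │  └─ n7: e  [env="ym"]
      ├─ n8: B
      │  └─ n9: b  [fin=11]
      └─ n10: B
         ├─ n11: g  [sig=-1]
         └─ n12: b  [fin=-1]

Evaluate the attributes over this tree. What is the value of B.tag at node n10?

26

1. n1.fin = -6  [terminal]
2. n2.lim = -2  [b.fin + 4]
3. n3.hot = false  [A.lim > -2]
4. n3.tag = 7  [A.lim + 9]
5. n4.lim = -8  [-8]
6. n5.sig = -3  [terminal]
7. n6.sig = -5  [terminal]
8. n7.env = "ym"  [terminal]
9. n4.sig = "zym"  ["z" ++ e.env]
10. n8.hot = false  [B₀.hot == true]
11. n8.tag = 12  [12]
12. n9.fin = 11  [terminal]
13. n8.val = true  [b.fin == 11]
14. n8.env = 25  [b.fin + 14]
15. n10.hot = false  [B₀.hot == true]
16. n10.tag = 26  [B₀.tag + B₁.env - 6]
17. n11.sig = -1  [terminal]
18. n12.fin = -1  [terminal]
19. n10.val = true  [not B.hot]
20. n10.env = -1  [B.tag * -2 + 51]
21. n3.val = true  [B₁.val or B₀.hot]
22. n3.env = 23  [len(A.sig) + 20]
23. n2.sig = "vx"  ["vx"]
24. n0.pre = 16  [b.fin + 22]
25. n0.depth = "vvx"  ["v" ++ A.sig]
26. n0.sig = true  [b.fin > -7]
27. n0.cnt = -7  [b.fin * -2 - 19]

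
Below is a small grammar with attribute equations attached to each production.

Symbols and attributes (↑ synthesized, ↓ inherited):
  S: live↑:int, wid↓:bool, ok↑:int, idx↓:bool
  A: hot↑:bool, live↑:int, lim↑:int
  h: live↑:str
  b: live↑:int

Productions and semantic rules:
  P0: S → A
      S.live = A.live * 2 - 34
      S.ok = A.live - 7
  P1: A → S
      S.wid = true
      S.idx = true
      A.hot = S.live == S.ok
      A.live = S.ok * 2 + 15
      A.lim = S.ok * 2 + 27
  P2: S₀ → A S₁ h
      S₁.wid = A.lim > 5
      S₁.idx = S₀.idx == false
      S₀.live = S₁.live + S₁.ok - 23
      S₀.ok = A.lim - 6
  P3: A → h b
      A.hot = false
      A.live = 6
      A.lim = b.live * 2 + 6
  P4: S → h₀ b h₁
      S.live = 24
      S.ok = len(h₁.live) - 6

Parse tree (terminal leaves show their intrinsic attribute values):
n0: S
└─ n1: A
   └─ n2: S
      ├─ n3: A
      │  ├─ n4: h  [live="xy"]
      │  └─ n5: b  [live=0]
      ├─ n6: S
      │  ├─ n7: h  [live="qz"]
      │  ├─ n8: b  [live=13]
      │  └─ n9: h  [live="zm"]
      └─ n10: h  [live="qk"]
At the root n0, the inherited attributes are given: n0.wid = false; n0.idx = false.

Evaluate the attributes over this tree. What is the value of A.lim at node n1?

1. n0.wid = false  [given at root]
2. n0.idx = false  [given at root]
3. n2.wid = true  [true]
4. n2.idx = true  [true]
5. n4.live = "xy"  [terminal]
6. n5.live = 0  [terminal]
7. n3.hot = false  [false]
8. n3.live = 6  [6]
9. n3.lim = 6  [b.live * 2 + 6]
10. n6.wid = true  [A.lim > 5]
11. n6.idx = false  [S₀.idx == false]
12. n7.live = "qz"  [terminal]
13. n8.live = 13  [terminal]
14. n9.live = "zm"  [terminal]
15. n6.live = 24  [24]
16. n6.ok = -4  [len(h₁.live) - 6]
17. n10.live = "qk"  [terminal]
18. n2.live = -3  [S₁.live + S₁.ok - 23]
19. n2.ok = 0  [A.lim - 6]
20. n1.hot = false  [S.live == S.ok]
21. n1.live = 15  [S.ok * 2 + 15]
22. n1.lim = 27  [S.ok * 2 + 27]
23. n0.live = -4  [A.live * 2 - 34]
24. n0.ok = 8  [A.live - 7]

27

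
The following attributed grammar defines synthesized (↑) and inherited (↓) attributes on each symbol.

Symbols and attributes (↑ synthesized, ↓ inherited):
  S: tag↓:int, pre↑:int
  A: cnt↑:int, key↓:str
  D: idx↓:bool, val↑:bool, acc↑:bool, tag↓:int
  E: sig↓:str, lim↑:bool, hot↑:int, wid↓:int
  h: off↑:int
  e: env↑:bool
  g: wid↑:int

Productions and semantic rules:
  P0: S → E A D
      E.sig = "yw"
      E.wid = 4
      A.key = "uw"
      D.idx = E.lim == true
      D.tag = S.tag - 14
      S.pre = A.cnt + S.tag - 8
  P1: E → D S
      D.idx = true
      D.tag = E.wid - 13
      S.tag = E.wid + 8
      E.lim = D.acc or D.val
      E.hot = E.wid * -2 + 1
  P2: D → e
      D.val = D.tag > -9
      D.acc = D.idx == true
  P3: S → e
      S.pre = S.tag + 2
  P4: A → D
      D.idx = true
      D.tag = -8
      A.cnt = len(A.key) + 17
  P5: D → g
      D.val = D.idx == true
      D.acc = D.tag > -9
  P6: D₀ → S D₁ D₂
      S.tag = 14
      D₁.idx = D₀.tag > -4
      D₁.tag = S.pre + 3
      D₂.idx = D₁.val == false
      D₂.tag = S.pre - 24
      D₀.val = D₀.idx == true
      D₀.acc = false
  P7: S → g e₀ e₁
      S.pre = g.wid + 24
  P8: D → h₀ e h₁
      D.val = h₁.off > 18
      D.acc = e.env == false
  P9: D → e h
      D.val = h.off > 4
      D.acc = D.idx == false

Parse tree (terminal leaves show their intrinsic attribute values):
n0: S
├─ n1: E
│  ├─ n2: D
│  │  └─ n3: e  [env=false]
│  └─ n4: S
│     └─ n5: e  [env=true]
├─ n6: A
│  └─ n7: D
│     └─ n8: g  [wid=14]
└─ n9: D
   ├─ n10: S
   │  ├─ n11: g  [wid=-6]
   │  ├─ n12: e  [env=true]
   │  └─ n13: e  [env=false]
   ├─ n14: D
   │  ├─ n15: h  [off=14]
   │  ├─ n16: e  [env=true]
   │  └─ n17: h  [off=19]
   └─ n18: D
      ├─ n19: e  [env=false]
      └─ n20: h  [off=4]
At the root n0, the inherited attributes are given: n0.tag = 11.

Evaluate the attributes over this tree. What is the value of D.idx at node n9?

1. n0.tag = 11  [given at root]
2. n1.sig = "yw"  ["yw"]
3. n1.wid = 4  [4]
4. n2.idx = true  [true]
5. n2.tag = -9  [E.wid - 13]
6. n3.env = false  [terminal]
7. n2.val = false  [D.tag > -9]
8. n2.acc = true  [D.idx == true]
9. n4.tag = 12  [E.wid + 8]
10. n5.env = true  [terminal]
11. n4.pre = 14  [S.tag + 2]
12. n1.lim = true  [D.acc or D.val]
13. n1.hot = -7  [E.wid * -2 + 1]
14. n6.key = "uw"  ["uw"]
15. n7.idx = true  [true]
16. n7.tag = -8  [-8]
17. n8.wid = 14  [terminal]
18. n7.val = true  [D.idx == true]
19. n7.acc = true  [D.tag > -9]
20. n6.cnt = 19  [len(A.key) + 17]
21. n9.idx = true  [E.lim == true]
22. n9.tag = -3  [S.tag - 14]
23. n10.tag = 14  [14]
24. n11.wid = -6  [terminal]
25. n12.env = true  [terminal]
26. n13.env = false  [terminal]
27. n10.pre = 18  [g.wid + 24]
28. n14.idx = true  [D₀.tag > -4]
29. n14.tag = 21  [S.pre + 3]
30. n15.off = 14  [terminal]
31. n16.env = true  [terminal]
32. n17.off = 19  [terminal]
33. n14.val = true  [h₁.off > 18]
34. n14.acc = false  [e.env == false]
35. n18.idx = false  [D₁.val == false]
36. n18.tag = -6  [S.pre - 24]
37. n19.env = false  [terminal]
38. n20.off = 4  [terminal]
39. n18.val = false  [h.off > 4]
40. n18.acc = true  [D.idx == false]
41. n9.val = true  [D₀.idx == true]
42. n9.acc = false  [false]
43. n0.pre = 22  [A.cnt + S.tag - 8]

true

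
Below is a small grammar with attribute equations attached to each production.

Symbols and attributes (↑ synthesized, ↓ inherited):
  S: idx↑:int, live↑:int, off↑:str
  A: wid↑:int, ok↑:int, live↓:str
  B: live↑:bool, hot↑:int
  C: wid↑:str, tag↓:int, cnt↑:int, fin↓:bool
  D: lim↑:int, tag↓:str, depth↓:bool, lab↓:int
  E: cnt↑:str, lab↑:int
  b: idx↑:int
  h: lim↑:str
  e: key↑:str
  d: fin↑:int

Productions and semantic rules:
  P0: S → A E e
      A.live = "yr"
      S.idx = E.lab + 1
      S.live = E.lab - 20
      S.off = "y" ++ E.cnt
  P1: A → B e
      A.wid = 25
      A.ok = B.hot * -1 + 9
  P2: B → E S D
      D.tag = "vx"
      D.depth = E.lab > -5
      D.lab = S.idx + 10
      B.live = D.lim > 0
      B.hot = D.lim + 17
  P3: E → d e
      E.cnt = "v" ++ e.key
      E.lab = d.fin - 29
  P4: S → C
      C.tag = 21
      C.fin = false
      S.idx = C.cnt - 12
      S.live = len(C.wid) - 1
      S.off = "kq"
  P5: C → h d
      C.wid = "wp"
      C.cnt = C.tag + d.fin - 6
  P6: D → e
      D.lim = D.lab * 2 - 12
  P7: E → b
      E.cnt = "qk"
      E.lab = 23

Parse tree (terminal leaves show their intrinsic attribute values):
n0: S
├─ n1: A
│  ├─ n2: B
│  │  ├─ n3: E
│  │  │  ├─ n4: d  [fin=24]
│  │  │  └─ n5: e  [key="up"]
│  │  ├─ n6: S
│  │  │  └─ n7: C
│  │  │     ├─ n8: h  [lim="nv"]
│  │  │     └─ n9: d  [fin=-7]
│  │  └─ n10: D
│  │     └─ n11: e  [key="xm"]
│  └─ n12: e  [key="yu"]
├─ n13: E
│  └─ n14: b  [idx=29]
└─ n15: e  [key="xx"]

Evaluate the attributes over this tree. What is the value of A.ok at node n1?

-8

1. n1.live = "yr"  ["yr"]
2. n4.fin = 24  [terminal]
3. n5.key = "up"  [terminal]
4. n3.cnt = "vup"  ["v" ++ e.key]
5. n3.lab = -5  [d.fin - 29]
6. n7.tag = 21  [21]
7. n7.fin = false  [false]
8. n8.lim = "nv"  [terminal]
9. n9.fin = -7  [terminal]
10. n7.wid = "wp"  ["wp"]
11. n7.cnt = 8  [C.tag + d.fin - 6]
12. n6.idx = -4  [C.cnt - 12]
13. n6.live = 1  [len(C.wid) - 1]
14. n6.off = "kq"  ["kq"]
15. n10.tag = "vx"  ["vx"]
16. n10.depth = false  [E.lab > -5]
17. n10.lab = 6  [S.idx + 10]
18. n11.key = "xm"  [terminal]
19. n10.lim = 0  [D.lab * 2 - 12]
20. n2.live = false  [D.lim > 0]
21. n2.hot = 17  [D.lim + 17]
22. n12.key = "yu"  [terminal]
23. n1.wid = 25  [25]
24. n1.ok = -8  [B.hot * -1 + 9]
25. n14.idx = 29  [terminal]
26. n13.cnt = "qk"  ["qk"]
27. n13.lab = 23  [23]
28. n15.key = "xx"  [terminal]
29. n0.idx = 24  [E.lab + 1]
30. n0.live = 3  [E.lab - 20]
31. n0.off = "yqk"  ["y" ++ E.cnt]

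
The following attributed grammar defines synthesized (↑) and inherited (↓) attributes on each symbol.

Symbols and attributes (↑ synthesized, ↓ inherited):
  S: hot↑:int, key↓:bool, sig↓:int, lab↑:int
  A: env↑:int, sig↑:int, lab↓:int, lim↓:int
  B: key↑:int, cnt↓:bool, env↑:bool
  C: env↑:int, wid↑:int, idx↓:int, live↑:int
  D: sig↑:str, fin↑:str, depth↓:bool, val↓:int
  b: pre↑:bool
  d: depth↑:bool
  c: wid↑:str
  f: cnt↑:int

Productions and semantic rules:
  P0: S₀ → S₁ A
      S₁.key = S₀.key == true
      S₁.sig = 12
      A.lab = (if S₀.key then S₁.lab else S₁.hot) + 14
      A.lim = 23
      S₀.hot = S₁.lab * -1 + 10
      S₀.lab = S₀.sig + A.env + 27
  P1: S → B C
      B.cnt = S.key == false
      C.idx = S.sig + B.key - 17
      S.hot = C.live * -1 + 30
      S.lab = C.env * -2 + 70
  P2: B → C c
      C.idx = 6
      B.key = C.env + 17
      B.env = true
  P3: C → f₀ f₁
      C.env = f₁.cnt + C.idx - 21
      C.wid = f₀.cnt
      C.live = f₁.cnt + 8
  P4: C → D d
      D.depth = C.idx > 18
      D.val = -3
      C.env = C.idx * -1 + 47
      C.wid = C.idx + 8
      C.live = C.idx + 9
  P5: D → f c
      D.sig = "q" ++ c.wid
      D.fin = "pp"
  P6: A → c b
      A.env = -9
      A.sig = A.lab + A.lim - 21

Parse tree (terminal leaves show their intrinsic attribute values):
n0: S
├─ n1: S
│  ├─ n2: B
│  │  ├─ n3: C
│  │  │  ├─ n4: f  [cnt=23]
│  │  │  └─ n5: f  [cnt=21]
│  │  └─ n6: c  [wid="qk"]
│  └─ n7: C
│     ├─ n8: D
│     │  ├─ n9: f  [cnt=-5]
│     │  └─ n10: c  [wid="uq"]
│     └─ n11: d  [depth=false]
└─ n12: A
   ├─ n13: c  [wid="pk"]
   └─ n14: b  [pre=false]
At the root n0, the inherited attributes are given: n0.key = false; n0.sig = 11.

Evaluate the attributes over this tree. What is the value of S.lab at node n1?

12

1. n0.key = false  [given at root]
2. n0.sig = 11  [given at root]
3. n1.key = false  [S₀.key == true]
4. n1.sig = 12  [12]
5. n2.cnt = true  [S.key == false]
6. n3.idx = 6  [6]
7. n4.cnt = 23  [terminal]
8. n5.cnt = 21  [terminal]
9. n3.env = 6  [f₁.cnt + C.idx - 21]
10. n3.wid = 23  [f₀.cnt]
11. n3.live = 29  [f₁.cnt + 8]
12. n6.wid = "qk"  [terminal]
13. n2.key = 23  [C.env + 17]
14. n2.env = true  [true]
15. n7.idx = 18  [S.sig + B.key - 17]
16. n8.depth = false  [C.idx > 18]
17. n8.val = -3  [-3]
18. n9.cnt = -5  [terminal]
19. n10.wid = "uq"  [terminal]
20. n8.sig = "quq"  ["q" ++ c.wid]
21. n8.fin = "pp"  ["pp"]
22. n11.depth = false  [terminal]
23. n7.env = 29  [C.idx * -1 + 47]
24. n7.wid = 26  [C.idx + 8]
25. n7.live = 27  [C.idx + 9]
26. n1.hot = 3  [C.live * -1 + 30]
27. n1.lab = 12  [C.env * -2 + 70]
28. n12.lab = 17  [(if S₀.key then S₁.lab else S₁.hot) + 14]
29. n12.lim = 23  [23]
30. n13.wid = "pk"  [terminal]
31. n14.pre = false  [terminal]
32. n12.env = -9  [-9]
33. n12.sig = 19  [A.lab + A.lim - 21]
34. n0.hot = -2  [S₁.lab * -1 + 10]
35. n0.lab = 29  [S₀.sig + A.env + 27]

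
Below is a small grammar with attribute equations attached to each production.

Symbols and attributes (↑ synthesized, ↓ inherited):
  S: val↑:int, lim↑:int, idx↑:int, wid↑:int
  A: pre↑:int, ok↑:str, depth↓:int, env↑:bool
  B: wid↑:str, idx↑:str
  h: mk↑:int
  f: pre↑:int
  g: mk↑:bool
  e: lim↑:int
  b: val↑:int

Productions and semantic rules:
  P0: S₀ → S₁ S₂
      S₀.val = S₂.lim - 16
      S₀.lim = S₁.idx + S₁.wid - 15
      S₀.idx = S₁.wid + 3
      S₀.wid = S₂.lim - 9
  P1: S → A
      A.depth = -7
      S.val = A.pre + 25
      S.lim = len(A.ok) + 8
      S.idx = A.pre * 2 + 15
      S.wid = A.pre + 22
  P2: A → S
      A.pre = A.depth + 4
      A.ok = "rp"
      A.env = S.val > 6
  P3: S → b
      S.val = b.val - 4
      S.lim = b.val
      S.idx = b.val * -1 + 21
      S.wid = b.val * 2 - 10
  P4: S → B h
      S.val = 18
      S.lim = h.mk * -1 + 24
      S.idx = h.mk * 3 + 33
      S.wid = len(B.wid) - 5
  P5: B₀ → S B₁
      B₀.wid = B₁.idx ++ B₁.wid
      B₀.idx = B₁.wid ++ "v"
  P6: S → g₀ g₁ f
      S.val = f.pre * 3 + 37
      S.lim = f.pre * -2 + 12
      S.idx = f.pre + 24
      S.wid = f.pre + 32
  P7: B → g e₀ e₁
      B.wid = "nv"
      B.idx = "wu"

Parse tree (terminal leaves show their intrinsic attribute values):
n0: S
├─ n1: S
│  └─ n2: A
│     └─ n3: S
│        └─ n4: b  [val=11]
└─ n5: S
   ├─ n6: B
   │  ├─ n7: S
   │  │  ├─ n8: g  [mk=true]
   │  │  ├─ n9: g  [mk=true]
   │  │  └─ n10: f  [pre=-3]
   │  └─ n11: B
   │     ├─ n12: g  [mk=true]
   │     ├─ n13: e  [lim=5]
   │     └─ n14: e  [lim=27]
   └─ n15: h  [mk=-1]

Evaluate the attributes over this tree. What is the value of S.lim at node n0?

13

1. n2.depth = -7  [-7]
2. n4.val = 11  [terminal]
3. n3.val = 7  [b.val - 4]
4. n3.lim = 11  [b.val]
5. n3.idx = 10  [b.val * -1 + 21]
6. n3.wid = 12  [b.val * 2 - 10]
7. n2.pre = -3  [A.depth + 4]
8. n2.ok = "rp"  ["rp"]
9. n2.env = true  [S.val > 6]
10. n1.val = 22  [A.pre + 25]
11. n1.lim = 10  [len(A.ok) + 8]
12. n1.idx = 9  [A.pre * 2 + 15]
13. n1.wid = 19  [A.pre + 22]
14. n8.mk = true  [terminal]
15. n9.mk = true  [terminal]
16. n10.pre = -3  [terminal]
17. n7.val = 28  [f.pre * 3 + 37]
18. n7.lim = 18  [f.pre * -2 + 12]
19. n7.idx = 21  [f.pre + 24]
20. n7.wid = 29  [f.pre + 32]
21. n12.mk = true  [terminal]
22. n13.lim = 5  [terminal]
23. n14.lim = 27  [terminal]
24. n11.wid = "nv"  ["nv"]
25. n11.idx = "wu"  ["wu"]
26. n6.wid = "wunv"  [B₁.idx ++ B₁.wid]
27. n6.idx = "nvv"  [B₁.wid ++ "v"]
28. n15.mk = -1  [terminal]
29. n5.val = 18  [18]
30. n5.lim = 25  [h.mk * -1 + 24]
31. n5.idx = 30  [h.mk * 3 + 33]
32. n5.wid = -1  [len(B.wid) - 5]
33. n0.val = 9  [S₂.lim - 16]
34. n0.lim = 13  [S₁.idx + S₁.wid - 15]
35. n0.idx = 22  [S₁.wid + 3]
36. n0.wid = 16  [S₂.lim - 9]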